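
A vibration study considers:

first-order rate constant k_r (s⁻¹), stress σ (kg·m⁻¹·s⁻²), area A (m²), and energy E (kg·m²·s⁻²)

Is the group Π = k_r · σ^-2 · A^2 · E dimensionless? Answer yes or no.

Sum the exponent of each base dimension across the product:
  M: [k_r]_M − 2·[σ]_M + 2·[A]_M + [E]_M = (0) − 2·(1) + 2·(0) + (1) = -1
  L: [k_r]_L − 2·[σ]_L + 2·[A]_L + [E]_L = (0) − 2·(-1) + 2·(2) + (2) = 8
  T: [k_r]_T − 2·[σ]_T + 2·[A]_T + [E]_T = (-1) − 2·(-2) + 2·(0) + (-2) = 1
Net dimensions [M⁻¹ L⁸ T] ≠ [1] — not dimensionless.

no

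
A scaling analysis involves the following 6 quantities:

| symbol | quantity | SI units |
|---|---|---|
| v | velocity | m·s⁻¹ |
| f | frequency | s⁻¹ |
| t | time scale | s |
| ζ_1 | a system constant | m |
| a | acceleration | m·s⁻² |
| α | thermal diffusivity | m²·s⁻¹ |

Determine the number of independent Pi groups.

4

There are 6 variables and 2 base dimensions (L, T).
The dimension matrix has rank 2.
Independent dimensionless groups: 6 − 2 = 4.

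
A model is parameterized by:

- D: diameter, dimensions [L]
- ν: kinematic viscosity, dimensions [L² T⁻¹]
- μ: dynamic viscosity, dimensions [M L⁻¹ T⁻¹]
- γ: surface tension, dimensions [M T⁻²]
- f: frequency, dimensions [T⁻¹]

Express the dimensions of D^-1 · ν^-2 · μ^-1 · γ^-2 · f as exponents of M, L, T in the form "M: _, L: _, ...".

Collect each base-dimension exponent across the product:
  M: −(0) − 2·(0) − (1) − 2·(1) + (0) = -3
  L: −(1) − 2·(2) − (-1) − 2·(0) + (0) = -4
  T: −(0) − 2·(-1) − (-1) − 2·(-2) + (-1) = 6
So the dimensions are [M⁻³ L⁻⁴ T⁶].

M: -3, L: -4, T: 6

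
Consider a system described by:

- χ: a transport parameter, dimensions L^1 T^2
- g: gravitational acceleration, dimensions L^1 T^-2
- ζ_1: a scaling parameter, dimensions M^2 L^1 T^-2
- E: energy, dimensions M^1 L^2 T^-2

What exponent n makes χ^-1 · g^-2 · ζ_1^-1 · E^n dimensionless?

Balance the M exponent: (1)·n from E, plus −(0) − 2·(0) − (2) = -2 from the rest, must sum to zero.
n − 2 = 0, so n = 2.

2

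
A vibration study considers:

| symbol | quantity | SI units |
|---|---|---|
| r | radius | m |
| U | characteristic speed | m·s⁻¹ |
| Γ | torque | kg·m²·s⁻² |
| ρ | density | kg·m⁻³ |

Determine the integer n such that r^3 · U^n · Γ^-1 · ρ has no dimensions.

Balance the L exponent: (1)·n from U, plus 3·(1) − (2) + (-3) = -2 from the rest, must sum to zero.
n − 2 = 0, so n = 2.

2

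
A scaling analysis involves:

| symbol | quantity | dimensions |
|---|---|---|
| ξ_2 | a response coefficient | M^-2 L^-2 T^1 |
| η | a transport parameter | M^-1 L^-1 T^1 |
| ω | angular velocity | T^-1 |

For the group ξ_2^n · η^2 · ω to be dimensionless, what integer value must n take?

Balance the M exponent: (-2)·n from ξ_2, plus 2·(-1) + (0) = -2 from the rest, must sum to zero.
-2n − 2 = 0, so n = -1.

-1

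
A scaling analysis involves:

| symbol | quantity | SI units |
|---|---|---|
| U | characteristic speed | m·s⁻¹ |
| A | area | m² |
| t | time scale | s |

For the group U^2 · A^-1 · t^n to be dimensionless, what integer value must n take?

Balance the T exponent: (1)·n from t, plus 2·(-1) − (0) = -2 from the rest, must sum to zero.
n − 2 = 0, so n = 2.

2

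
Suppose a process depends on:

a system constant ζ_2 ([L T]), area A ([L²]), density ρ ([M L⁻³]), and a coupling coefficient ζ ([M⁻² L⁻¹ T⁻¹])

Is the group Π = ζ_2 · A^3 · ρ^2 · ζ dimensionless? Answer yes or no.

yes

Sum the exponent of each base dimension across the product:
  M: [ζ_2]_M + 3·[A]_M + 2·[ρ]_M + [ζ]_M = (0) + 3·(0) + 2·(1) + (-2) = 0
  L: [ζ_2]_L + 3·[A]_L + 2·[ρ]_L + [ζ]_L = (1) + 3·(2) + 2·(-3) + (-1) = 0
  T: [ζ_2]_T + 3·[A]_T + 2·[ρ]_T + [ζ]_T = (1) + 3·(0) + 2·(0) + (-1) = 0
All base exponents vanish — dimensionless.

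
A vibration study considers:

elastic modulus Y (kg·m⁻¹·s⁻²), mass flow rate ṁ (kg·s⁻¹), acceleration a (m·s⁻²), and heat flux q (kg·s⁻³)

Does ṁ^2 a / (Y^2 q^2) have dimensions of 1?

no

Sum the exponent of each base dimension across the product:
  M: −2·[Y]_M + 2·[ṁ]_M + [a]_M − 2·[q]_M = −2·(1) + 2·(1) + (0) − 2·(1) = -2
  L: −2·[Y]_L + 2·[ṁ]_L + [a]_L − 2·[q]_L = −2·(-1) + 2·(0) + (1) − 2·(0) = 3
  T: −2·[Y]_T + 2·[ṁ]_T + [a]_T − 2·[q]_T = −2·(-2) + 2·(-1) + (-2) − 2·(-3) = 6
Net dimensions [M⁻² L³ T⁶] ≠ [1] — not dimensionless.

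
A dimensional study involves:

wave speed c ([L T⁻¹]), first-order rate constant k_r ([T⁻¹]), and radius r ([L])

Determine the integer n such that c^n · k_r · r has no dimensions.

-1

Balance the L exponent: (1)·n from c, plus (0) + (1) = 1 from the rest, must sum to zero.
n + 1 = 0, so n = -1.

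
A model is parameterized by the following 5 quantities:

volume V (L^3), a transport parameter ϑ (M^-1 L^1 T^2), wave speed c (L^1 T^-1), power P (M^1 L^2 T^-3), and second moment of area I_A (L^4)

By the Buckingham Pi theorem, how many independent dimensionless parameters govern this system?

2

There are 5 variables and 3 base dimensions (M, L, T).
The dimension matrix has rank 3.
Independent dimensionless groups: 5 − 3 = 2.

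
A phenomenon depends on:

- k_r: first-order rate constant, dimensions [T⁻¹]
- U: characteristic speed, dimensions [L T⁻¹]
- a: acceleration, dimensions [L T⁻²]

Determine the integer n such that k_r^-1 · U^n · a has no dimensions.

Balance the L exponent: (1)·n from U, plus −(0) + (1) = 1 from the rest, must sum to zero.
n + 1 = 0, so n = -1.

-1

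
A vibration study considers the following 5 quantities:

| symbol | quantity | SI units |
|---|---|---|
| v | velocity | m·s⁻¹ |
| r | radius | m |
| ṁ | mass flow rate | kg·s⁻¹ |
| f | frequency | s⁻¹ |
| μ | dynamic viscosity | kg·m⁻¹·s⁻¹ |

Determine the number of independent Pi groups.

There are 5 variables and 3 base dimensions (M, L, T).
The dimension matrix has rank 3.
Independent dimensionless groups: 5 − 3 = 2.

2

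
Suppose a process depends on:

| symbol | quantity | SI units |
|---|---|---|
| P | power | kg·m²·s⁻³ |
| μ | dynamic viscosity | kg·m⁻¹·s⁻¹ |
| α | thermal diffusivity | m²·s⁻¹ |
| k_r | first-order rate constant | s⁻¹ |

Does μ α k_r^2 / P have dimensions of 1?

Sum the exponent of each base dimension across the product:
  M: −[P]_M + [μ]_M + [α]_M + 2·[k_r]_M = −(1) + (1) + (0) + 2·(0) = 0
  L: −[P]_L + [μ]_L + [α]_L + 2·[k_r]_L = −(2) + (-1) + (2) + 2·(0) = -1
  T: −[P]_T + [μ]_T + [α]_T + 2·[k_r]_T = −(-3) + (-1) + (-1) + 2·(-1) = -1
Net dimensions [L⁻¹ T⁻¹] ≠ [1] — not dimensionless.

no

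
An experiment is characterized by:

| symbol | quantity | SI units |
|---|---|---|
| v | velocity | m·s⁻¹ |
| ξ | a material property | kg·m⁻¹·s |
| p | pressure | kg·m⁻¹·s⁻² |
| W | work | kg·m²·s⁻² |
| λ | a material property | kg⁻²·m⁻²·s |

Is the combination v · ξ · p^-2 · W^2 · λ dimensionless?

no

Sum the exponent of each base dimension across the product:
  M: [v]_M + [ξ]_M − 2·[p]_M + 2·[W]_M + [λ]_M = (0) + (1) − 2·(1) + 2·(1) + (-2) = -1
  L: [v]_L + [ξ]_L − 2·[p]_L + 2·[W]_L + [λ]_L = (1) + (-1) − 2·(-1) + 2·(2) + (-2) = 4
  T: [v]_T + [ξ]_T − 2·[p]_T + 2·[W]_T + [λ]_T = (-1) + (1) − 2·(-2) + 2·(-2) + (1) = 1
Net dimensions [M⁻¹ L⁴ T] ≠ [1] — not dimensionless.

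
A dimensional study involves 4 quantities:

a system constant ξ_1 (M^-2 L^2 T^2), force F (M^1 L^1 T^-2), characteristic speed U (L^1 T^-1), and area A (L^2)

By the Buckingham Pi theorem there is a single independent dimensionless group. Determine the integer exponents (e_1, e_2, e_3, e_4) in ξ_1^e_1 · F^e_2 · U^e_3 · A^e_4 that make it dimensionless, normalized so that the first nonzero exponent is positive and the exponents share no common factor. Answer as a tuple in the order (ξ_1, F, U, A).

M: e_1·(-2) + e_2·(1) + e_3·(0) + e_4·(0) = 0
L: e_1·(2) + e_2·(1) + e_3·(1) + e_4·(2) = 0
T: e_1·(2) + e_2·(-2) + e_3·(-1) + e_4·(0) = 0
Solving this homogeneous linear system for the smallest-integer solution (first nonzero entry positive) gives (1, 2, -2, -1).

(1, 2, -2, -1)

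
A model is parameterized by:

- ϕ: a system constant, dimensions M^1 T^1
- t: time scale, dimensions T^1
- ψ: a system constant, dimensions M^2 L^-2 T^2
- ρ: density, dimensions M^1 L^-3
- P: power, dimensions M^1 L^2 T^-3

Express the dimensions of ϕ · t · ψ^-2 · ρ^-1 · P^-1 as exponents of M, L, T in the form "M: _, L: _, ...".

Collect each base-dimension exponent across the product:
  M: (1) + (0) − 2·(2) − (1) − (1) = -5
  L: (0) + (0) − 2·(-2) − (-3) − (2) = 5
  T: (1) + (1) − 2·(2) − (0) − (-3) = 1
So the dimensions are [M⁻⁵ L⁵ T].

M: -5, L: 5, T: 1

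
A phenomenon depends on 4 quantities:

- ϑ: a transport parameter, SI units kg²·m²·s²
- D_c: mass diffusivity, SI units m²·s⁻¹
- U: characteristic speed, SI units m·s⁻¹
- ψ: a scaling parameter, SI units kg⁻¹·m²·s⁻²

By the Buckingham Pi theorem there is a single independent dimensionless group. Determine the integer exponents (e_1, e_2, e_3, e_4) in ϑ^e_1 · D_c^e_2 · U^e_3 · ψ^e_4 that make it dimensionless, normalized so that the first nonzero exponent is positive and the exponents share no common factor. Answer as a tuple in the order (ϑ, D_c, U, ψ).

(1, -4, 2, 2)

M: e_1·(2) + e_2·(0) + e_3·(0) + e_4·(-1) = 0
L: e_1·(2) + e_2·(2) + e_3·(1) + e_4·(2) = 0
T: e_1·(2) + e_2·(-1) + e_3·(-1) + e_4·(-2) = 0
Solving this homogeneous linear system for the smallest-integer solution (first nonzero entry positive) gives (1, -4, 2, 2).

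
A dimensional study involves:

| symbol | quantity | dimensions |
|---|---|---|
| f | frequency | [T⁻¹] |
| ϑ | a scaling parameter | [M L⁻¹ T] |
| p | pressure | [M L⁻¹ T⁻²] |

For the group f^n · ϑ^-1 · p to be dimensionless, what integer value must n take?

-3

Balance the T exponent: (-1)·n from f, plus −(1) + (-2) = -3 from the rest, must sum to zero.
−n − 3 = 0, so n = -3.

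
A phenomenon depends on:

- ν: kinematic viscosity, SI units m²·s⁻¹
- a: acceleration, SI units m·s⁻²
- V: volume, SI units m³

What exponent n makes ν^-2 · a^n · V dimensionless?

Balance the L exponent: (1)·n from a, plus −2·(2) + (3) = -1 from the rest, must sum to zero.
n − 1 = 0, so n = 1.

1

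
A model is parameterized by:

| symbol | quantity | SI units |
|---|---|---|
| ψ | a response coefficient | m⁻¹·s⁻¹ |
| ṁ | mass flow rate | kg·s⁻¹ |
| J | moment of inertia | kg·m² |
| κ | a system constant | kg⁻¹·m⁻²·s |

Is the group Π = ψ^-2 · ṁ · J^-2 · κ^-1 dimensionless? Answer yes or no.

Sum the exponent of each base dimension across the product:
  M: −2·[ψ]_M + [ṁ]_M − 2·[J]_M − [κ]_M = −2·(0) + (1) − 2·(1) − (-1) = 0
  L: −2·[ψ]_L + [ṁ]_L − 2·[J]_L − [κ]_L = −2·(-1) + (0) − 2·(2) − (-2) = 0
  T: −2·[ψ]_T + [ṁ]_T − 2·[J]_T − [κ]_T = −2·(-1) + (-1) − 2·(0) − (1) = 0
All base exponents vanish — dimensionless.

yes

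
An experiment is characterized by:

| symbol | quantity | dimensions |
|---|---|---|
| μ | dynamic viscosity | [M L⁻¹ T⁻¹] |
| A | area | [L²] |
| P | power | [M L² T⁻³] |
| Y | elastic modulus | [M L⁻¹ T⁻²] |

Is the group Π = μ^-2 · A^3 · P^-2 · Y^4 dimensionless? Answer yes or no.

yes

Sum the exponent of each base dimension across the product:
  M: −2·[μ]_M + 3·[A]_M − 2·[P]_M + 4·[Y]_M = −2·(1) + 3·(0) − 2·(1) + 4·(1) = 0
  L: −2·[μ]_L + 3·[A]_L − 2·[P]_L + 4·[Y]_L = −2·(-1) + 3·(2) − 2·(2) + 4·(-1) = 0
  T: −2·[μ]_T + 3·[A]_T − 2·[P]_T + 4·[Y]_T = −2·(-1) + 3·(0) − 2·(-3) + 4·(-2) = 0
  Θ: −2·[μ]_Θ + 3·[A]_Θ − 2·[P]_Θ + 4·[Y]_Θ = −2·(0) + 3·(0) − 2·(0) + 4·(0) = 0
All base exponents vanish — dimensionless.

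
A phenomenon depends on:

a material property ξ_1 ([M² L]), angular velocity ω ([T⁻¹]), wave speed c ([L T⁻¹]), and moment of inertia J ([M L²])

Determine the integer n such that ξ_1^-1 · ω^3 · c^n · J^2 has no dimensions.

-3

Balance the L exponent: (1)·n from c, plus −(1) + 3·(0) + 2·(2) = 3 from the rest, must sum to zero.
n + 3 = 0, so n = -3.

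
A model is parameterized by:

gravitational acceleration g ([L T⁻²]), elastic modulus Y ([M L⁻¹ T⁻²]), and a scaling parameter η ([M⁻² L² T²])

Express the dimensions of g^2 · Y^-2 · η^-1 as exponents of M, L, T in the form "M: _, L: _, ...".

M: 0, L: 2, T: -2

Collect each base-dimension exponent across the product:
  M: 2·(0) − 2·(1) − (-2) = 0
  L: 2·(1) − 2·(-1) − (2) = 2
  T: 2·(-2) − 2·(-2) − (2) = -2
So the dimensions are [L² T⁻²].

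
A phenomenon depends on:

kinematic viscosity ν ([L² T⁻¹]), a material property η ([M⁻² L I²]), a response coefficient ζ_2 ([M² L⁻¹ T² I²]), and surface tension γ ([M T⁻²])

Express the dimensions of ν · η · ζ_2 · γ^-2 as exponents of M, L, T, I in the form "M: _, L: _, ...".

M: -2, L: 2, T: 5, I: 4

Collect each base-dimension exponent across the product:
  M: (0) + (-2) + (2) − 2·(1) = -2
  L: (2) + (1) + (-1) − 2·(0) = 2
  T: (-1) + (0) + (2) − 2·(-2) = 5
  I: (0) + (2) + (2) − 2·(0) = 4
So the dimensions are [M⁻² L² T⁵ I⁴].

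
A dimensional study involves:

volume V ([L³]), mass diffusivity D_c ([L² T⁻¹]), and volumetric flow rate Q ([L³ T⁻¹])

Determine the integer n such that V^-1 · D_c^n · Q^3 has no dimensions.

Balance the L exponent: (2)·n from D_c, plus −(3) + 3·(3) = 6 from the rest, must sum to zero.
2n + 6 = 0, so n = -3.

-3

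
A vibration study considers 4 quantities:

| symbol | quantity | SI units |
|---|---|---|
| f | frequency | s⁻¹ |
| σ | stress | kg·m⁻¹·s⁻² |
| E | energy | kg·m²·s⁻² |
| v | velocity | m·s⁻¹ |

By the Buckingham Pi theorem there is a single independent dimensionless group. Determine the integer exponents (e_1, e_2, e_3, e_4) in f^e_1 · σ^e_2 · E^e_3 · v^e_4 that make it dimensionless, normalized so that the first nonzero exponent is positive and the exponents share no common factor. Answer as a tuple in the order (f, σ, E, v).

(3, -1, 1, -3)

M: e_1·(0) + e_2·(1) + e_3·(1) + e_4·(0) = 0
L: e_1·(0) + e_2·(-1) + e_3·(2) + e_4·(1) = 0
T: e_1·(-1) + e_2·(-2) + e_3·(-2) + e_4·(-1) = 0
Solving this homogeneous linear system for the smallest-integer solution (first nonzero entry positive) gives (3, -1, 1, -3).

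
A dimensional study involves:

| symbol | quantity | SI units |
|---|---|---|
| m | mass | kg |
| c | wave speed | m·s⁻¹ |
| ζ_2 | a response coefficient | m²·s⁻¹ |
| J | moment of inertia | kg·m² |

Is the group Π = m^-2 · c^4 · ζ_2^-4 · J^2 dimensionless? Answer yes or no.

yes

Sum the exponent of each base dimension across the product:
  M: −2·[m]_M + 4·[c]_M − 4·[ζ_2]_M + 2·[J]_M = −2·(1) + 4·(0) − 4·(0) + 2·(1) = 0
  L: −2·[m]_L + 4·[c]_L − 4·[ζ_2]_L + 2·[J]_L = −2·(0) + 4·(1) − 4·(2) + 2·(2) = 0
  T: −2·[m]_T + 4·[c]_T − 4·[ζ_2]_T + 2·[J]_T = −2·(0) + 4·(-1) − 4·(-1) + 2·(0) = 0
All base exponents vanish — dimensionless.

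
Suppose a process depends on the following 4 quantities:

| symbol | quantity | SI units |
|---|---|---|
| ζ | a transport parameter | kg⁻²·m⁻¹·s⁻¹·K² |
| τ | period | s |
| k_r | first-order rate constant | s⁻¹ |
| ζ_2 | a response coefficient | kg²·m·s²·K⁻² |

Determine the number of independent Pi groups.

2

There are 4 variables and 4 base dimensions (M, L, T, Θ).
The dimension matrix has rank 2 (less than 4: the dimension vectors are linearly dependent).
Independent dimensionless groups: 4 − 2 = 2.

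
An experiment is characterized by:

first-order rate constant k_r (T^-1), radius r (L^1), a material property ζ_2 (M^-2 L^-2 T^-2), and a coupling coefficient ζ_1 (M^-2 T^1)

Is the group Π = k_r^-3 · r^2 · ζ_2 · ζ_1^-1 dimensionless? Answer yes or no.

yes

Sum the exponent of each base dimension across the product:
  M: −3·[k_r]_M + 2·[r]_M + [ζ_2]_M − [ζ_1]_M = −3·(0) + 2·(0) + (-2) − (-2) = 0
  L: −3·[k_r]_L + 2·[r]_L + [ζ_2]_L − [ζ_1]_L = −3·(0) + 2·(1) + (-2) − (0) = 0
  T: −3·[k_r]_T + 2·[r]_T + [ζ_2]_T − [ζ_1]_T = −3·(-1) + 2·(0) + (-2) − (1) = 0
All base exponents vanish — dimensionless.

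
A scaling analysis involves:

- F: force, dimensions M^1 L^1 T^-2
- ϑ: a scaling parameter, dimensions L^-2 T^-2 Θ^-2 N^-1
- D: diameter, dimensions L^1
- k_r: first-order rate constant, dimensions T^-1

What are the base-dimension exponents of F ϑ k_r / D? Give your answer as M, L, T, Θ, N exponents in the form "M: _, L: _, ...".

M: 1, L: -2, T: -5, Θ: -2, N: -1

Collect each base-dimension exponent across the product:
  M: (1) + (0) − (0) + (0) = 1
  L: (1) + (-2) − (1) + (0) = -2
  T: (-2) + (-2) − (0) + (-1) = -5
  Θ: (0) + (-2) − (0) + (0) = -2
  N: (0) + (-1) − (0) + (0) = -1
So the dimensions are [M L⁻² T⁻⁵ Θ⁻² N⁻¹].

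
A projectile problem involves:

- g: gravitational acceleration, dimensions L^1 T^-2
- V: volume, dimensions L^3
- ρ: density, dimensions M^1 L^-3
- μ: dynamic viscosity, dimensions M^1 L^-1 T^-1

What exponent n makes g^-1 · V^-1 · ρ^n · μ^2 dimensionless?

Balance the M exponent: (1)·n from ρ, plus −(0) − (0) + 2·(1) = 2 from the rest, must sum to zero.
n + 2 = 0, so n = -2.

-2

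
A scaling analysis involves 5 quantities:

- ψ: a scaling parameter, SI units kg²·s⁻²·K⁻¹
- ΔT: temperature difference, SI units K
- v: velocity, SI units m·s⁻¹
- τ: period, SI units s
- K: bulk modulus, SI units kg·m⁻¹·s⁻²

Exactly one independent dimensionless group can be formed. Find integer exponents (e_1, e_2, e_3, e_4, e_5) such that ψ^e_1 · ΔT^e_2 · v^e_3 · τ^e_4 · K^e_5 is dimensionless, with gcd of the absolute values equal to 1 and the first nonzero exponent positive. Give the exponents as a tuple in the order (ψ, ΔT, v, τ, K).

M: e_1·(2) + e_2·(0) + e_3·(0) + e_4·(0) + e_5·(1) = 0
L: e_1·(0) + e_2·(0) + e_3·(1) + e_4·(0) + e_5·(-1) = 0
T: e_1·(-2) + e_2·(0) + e_3·(-1) + e_4·(1) + e_5·(-2) = 0
Θ: e_1·(-1) + e_2·(1) + e_3·(0) + e_4·(0) + e_5·(0) = 0
Solving this homogeneous linear system for the smallest-integer solution (first nonzero entry positive) gives (1, 1, -2, -4, -2).

(1, 1, -2, -4, -2)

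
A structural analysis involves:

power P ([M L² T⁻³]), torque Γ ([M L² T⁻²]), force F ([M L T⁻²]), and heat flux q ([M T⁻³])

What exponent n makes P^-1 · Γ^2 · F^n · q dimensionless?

Balance the M exponent: (1)·n from F, plus −(1) + 2·(1) + (1) = 2 from the rest, must sum to zero.
n + 2 = 0, so n = -2.

-2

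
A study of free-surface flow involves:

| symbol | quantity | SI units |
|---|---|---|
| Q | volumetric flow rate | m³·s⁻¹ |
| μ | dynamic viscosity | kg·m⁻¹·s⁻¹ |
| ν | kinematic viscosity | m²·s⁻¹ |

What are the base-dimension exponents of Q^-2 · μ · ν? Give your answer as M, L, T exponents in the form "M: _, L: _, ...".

M: 1, L: -5, T: 0

Collect each base-dimension exponent across the product:
  M: −2·(0) + (1) + (0) = 1
  L: −2·(3) + (-1) + (2) = -5
  T: −2·(-1) + (-1) + (-1) = 0
So the dimensions are [M L⁻⁵].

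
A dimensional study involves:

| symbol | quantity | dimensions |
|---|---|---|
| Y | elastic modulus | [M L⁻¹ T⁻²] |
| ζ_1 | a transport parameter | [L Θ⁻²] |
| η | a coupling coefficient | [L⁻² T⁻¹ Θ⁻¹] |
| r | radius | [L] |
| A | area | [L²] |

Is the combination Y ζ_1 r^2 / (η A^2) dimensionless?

no

Sum the exponent of each base dimension across the product:
  M: [Y]_M + [ζ_1]_M − [η]_M + 2·[r]_M − 2·[A]_M = (1) + (0) − (0) + 2·(0) − 2·(0) = 1
  L: [Y]_L + [ζ_1]_L − [η]_L + 2·[r]_L − 2·[A]_L = (-1) + (1) − (-2) + 2·(1) − 2·(2) = 0
  T: [Y]_T + [ζ_1]_T − [η]_T + 2·[r]_T − 2·[A]_T = (-2) + (0) − (-1) + 2·(0) − 2·(0) = -1
  Θ: [Y]_Θ + [ζ_1]_Θ − [η]_Θ + 2·[r]_Θ − 2·[A]_Θ = (0) + (-2) − (-1) + 2·(0) − 2·(0) = -1
Net dimensions [M T⁻¹ Θ⁻¹] ≠ [1] — not dimensionless.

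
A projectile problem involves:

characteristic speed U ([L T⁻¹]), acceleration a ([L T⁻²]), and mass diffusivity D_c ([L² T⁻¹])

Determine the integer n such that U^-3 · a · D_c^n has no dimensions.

1

Balance the L exponent: (2)·n from D_c, plus −3·(1) + (1) = -2 from the rest, must sum to zero.
2n − 2 = 0, so n = 1.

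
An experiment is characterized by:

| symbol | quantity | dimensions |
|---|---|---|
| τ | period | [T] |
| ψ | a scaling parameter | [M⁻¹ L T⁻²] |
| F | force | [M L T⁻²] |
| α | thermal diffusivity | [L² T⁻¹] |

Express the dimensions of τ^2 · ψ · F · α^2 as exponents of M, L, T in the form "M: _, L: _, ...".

Collect each base-dimension exponent across the product:
  M: 2·(0) + (-1) + (1) + 2·(0) = 0
  L: 2·(0) + (1) + (1) + 2·(2) = 6
  T: 2·(1) + (-2) + (-2) + 2·(-1) = -4
So the dimensions are [L⁶ T⁻⁴].

M: 0, L: 6, T: -4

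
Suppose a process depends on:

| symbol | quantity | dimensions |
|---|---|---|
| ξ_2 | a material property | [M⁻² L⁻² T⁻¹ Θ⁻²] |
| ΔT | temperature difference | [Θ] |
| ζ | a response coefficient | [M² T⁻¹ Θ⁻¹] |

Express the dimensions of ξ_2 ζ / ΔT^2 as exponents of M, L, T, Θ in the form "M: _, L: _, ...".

Collect each base-dimension exponent across the product:
  M: (-2) − 2·(0) + (2) = 0
  L: (-2) − 2·(0) + (0) = -2
  T: (-1) − 2·(0) + (-1) = -2
  Θ: (-2) − 2·(1) + (-1) = -5
So the dimensions are [L⁻² T⁻² Θ⁻⁵].

M: 0, L: -2, T: -2, Θ: -5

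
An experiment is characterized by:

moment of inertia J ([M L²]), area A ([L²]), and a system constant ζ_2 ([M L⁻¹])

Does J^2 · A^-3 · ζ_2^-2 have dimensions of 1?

yes

Sum the exponent of each base dimension across the product:
  M: 2·[J]_M − 3·[A]_M − 2·[ζ_2]_M = 2·(1) − 3·(0) − 2·(1) = 0
  L: 2·[J]_L − 3·[A]_L − 2·[ζ_2]_L = 2·(2) − 3·(2) − 2·(-1) = 0
  T: 2·[J]_T − 3·[A]_T − 2·[ζ_2]_T = 2·(0) − 3·(0) − 2·(0) = 0
All base exponents vanish — dimensionless.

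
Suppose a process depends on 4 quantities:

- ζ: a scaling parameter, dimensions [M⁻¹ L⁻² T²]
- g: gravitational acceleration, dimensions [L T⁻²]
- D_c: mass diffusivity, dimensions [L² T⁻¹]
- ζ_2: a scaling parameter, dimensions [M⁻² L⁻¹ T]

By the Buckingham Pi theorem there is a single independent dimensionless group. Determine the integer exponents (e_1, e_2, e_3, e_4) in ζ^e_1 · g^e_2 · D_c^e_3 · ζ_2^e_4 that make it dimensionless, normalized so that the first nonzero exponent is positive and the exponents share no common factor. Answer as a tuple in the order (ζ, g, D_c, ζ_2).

M: e_1·(-1) + e_2·(0) + e_3·(0) + e_4·(-2) = 0
L: e_1·(-2) + e_2·(1) + e_3·(2) + e_4·(-1) = 0
T: e_1·(2) + e_2·(-2) + e_3·(-1) + e_4·(1) = 0
Solving this homogeneous linear system for the smallest-integer solution (first nonzero entry positive) gives (2, 1, 1, -1).

(2, 1, 1, -1)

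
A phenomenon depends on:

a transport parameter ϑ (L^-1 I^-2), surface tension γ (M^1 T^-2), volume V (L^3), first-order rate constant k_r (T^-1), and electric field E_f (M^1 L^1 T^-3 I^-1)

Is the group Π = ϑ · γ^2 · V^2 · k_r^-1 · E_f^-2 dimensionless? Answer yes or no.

Sum the exponent of each base dimension across the product:
  M: [ϑ]_M + 2·[γ]_M + 2·[V]_M − [k_r]_M − 2·[E_f]_M = (0) + 2·(1) + 2·(0) − (0) − 2·(1) = 0
  L: [ϑ]_L + 2·[γ]_L + 2·[V]_L − [k_r]_L − 2·[E_f]_L = (-1) + 2·(0) + 2·(3) − (0) − 2·(1) = 3
  T: [ϑ]_T + 2·[γ]_T + 2·[V]_T − [k_r]_T − 2·[E_f]_T = (0) + 2·(-2) + 2·(0) − (-1) − 2·(-3) = 3
  I: [ϑ]_I + 2·[γ]_I + 2·[V]_I − [k_r]_I − 2·[E_f]_I = (-2) + 2·(0) + 2·(0) − (0) − 2·(-1) = 0
Net dimensions [L³ T³] ≠ [1] — not dimensionless.

no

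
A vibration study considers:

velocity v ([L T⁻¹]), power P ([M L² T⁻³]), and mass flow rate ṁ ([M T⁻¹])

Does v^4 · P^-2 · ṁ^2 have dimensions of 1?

yes

Sum the exponent of each base dimension across the product:
  M: 4·[v]_M − 2·[P]_M + 2·[ṁ]_M = 4·(0) − 2·(1) + 2·(1) = 0
  L: 4·[v]_L − 2·[P]_L + 2·[ṁ]_L = 4·(1) − 2·(2) + 2·(0) = 0
  T: 4·[v]_T − 2·[P]_T + 2·[ṁ]_T = 4·(-1) − 2·(-3) + 2·(-1) = 0
All base exponents vanish — dimensionless.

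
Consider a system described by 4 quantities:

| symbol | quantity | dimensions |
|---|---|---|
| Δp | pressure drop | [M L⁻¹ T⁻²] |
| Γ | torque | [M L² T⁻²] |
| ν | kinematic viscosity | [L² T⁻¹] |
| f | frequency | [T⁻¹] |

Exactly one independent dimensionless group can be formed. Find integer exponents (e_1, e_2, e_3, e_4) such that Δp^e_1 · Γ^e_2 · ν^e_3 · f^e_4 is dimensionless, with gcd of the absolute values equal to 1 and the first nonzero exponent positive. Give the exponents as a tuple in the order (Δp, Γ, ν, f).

(2, -2, 3, -3)

M: e_1·(1) + e_2·(1) + e_3·(0) + e_4·(0) = 0
L: e_1·(-1) + e_2·(2) + e_3·(2) + e_4·(0) = 0
T: e_1·(-2) + e_2·(-2) + e_3·(-1) + e_4·(-1) = 0
Solving this homogeneous linear system for the smallest-integer solution (first nonzero entry positive) gives (2, -2, 3, -3).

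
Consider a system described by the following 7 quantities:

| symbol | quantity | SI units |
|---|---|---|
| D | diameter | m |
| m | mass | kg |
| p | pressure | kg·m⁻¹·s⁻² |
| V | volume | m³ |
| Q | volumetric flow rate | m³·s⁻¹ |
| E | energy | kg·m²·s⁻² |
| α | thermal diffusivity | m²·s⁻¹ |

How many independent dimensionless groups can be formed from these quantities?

There are 7 variables and 3 base dimensions (M, L, T).
The dimension matrix has rank 3.
Independent dimensionless groups: 7 − 3 = 4.

4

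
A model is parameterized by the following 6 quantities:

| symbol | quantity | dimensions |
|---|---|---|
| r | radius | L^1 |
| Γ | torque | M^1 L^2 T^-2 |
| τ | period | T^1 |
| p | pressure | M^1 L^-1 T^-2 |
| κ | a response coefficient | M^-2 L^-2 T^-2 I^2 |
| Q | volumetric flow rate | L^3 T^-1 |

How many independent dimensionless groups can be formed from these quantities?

2

There are 6 variables and 4 base dimensions (M, L, T, I).
The dimension matrix has rank 4.
Independent dimensionless groups: 6 − 4 = 2.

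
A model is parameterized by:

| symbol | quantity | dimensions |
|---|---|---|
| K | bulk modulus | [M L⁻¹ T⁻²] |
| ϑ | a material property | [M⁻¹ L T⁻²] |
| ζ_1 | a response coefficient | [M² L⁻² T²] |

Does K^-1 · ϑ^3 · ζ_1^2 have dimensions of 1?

Sum the exponent of each base dimension across the product:
  M: −[K]_M + 3·[ϑ]_M + 2·[ζ_1]_M = −(1) + 3·(-1) + 2·(2) = 0
  L: −[K]_L + 3·[ϑ]_L + 2·[ζ_1]_L = −(-1) + 3·(1) + 2·(-2) = 0
  T: −[K]_T + 3·[ϑ]_T + 2·[ζ_1]_T = −(-2) + 3·(-2) + 2·(2) = 0
All base exponents vanish — dimensionless.

yes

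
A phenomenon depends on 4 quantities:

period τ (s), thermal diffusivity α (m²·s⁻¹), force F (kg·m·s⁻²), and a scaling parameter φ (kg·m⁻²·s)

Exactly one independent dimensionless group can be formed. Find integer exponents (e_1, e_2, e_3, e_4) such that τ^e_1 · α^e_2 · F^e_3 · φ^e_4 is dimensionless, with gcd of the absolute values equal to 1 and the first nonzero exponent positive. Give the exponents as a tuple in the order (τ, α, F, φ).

(3, -3, 2, -2)

M: e_1·(0) + e_2·(0) + e_3·(1) + e_4·(1) = 0
L: e_1·(0) + e_2·(2) + e_3·(1) + e_4·(-2) = 0
T: e_1·(1) + e_2·(-1) + e_3·(-2) + e_4·(1) = 0
Solving this homogeneous linear system for the smallest-integer solution (first nonzero entry positive) gives (3, -3, 2, -2).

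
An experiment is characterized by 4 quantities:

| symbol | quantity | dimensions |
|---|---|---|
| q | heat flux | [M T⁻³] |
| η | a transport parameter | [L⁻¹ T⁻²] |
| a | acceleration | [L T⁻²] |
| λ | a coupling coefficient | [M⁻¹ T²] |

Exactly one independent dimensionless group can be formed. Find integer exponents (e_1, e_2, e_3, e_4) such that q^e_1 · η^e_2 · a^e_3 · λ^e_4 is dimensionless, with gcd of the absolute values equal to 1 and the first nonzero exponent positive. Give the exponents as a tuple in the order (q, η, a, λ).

(4, -1, -1, 4)

M: e_1·(1) + e_2·(0) + e_3·(0) + e_4·(-1) = 0
L: e_1·(0) + e_2·(-1) + e_3·(1) + e_4·(0) = 0
T: e_1·(-3) + e_2·(-2) + e_3·(-2) + e_4·(2) = 0
Solving this homogeneous linear system for the smallest-integer solution (first nonzero entry positive) gives (4, -1, -1, 4).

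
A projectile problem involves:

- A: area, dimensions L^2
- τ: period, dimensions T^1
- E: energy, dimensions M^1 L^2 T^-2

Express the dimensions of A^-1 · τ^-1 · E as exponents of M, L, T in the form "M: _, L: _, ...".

Collect each base-dimension exponent across the product:
  M: −(0) − (0) + (1) = 1
  L: −(2) − (0) + (2) = 0
  T: −(0) − (1) + (-2) = -3
So the dimensions are [M T⁻³].

M: 1, L: 0, T: -3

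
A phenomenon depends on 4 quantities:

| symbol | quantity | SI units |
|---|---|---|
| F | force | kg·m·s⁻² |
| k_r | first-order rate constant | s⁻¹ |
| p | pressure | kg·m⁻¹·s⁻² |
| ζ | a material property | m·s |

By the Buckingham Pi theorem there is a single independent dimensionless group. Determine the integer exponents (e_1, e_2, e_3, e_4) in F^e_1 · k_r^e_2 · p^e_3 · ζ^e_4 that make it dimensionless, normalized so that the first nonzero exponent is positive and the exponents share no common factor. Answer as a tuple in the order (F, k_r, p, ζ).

(1, -2, -1, -2)

M: e_1·(1) + e_2·(0) + e_3·(1) + e_4·(0) = 0
L: e_1·(1) + e_2·(0) + e_3·(-1) + e_4·(1) = 0
T: e_1·(-2) + e_2·(-1) + e_3·(-2) + e_4·(1) = 0
Solving this homogeneous linear system for the smallest-integer solution (first nonzero entry positive) gives (1, -2, -1, -2).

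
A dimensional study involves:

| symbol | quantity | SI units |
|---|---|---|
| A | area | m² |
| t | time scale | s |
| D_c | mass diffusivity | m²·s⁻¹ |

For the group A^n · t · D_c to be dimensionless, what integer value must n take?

Balance the L exponent: (2)·n from A, plus (0) + (2) = 2 from the rest, must sum to zero.
2n + 2 = 0, so n = -1.

-1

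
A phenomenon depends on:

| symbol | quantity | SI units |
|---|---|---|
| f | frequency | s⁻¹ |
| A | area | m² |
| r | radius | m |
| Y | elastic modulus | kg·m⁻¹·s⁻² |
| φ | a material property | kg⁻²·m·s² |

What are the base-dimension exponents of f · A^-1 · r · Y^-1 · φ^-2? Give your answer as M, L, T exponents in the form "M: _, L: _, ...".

Collect each base-dimension exponent across the product:
  M: (0) − (0) + (0) − (1) − 2·(-2) = 3
  L: (0) − (2) + (1) − (-1) − 2·(1) = -2
  T: (-1) − (0) + (0) − (-2) − 2·(2) = -3
So the dimensions are [M³ L⁻² T⁻³].

M: 3, L: -2, T: -3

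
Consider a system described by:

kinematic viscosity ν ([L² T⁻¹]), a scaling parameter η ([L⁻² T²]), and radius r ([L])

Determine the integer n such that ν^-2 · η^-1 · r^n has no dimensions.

2

Balance the L exponent: (1)·n from r, plus −2·(2) − (-2) = -2 from the rest, must sum to zero.
n − 2 = 0, so n = 2.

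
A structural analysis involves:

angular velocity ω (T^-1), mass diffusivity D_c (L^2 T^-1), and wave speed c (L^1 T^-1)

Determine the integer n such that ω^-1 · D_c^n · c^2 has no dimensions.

-1

Balance the L exponent: (2)·n from D_c, plus −(0) + 2·(1) = 2 from the rest, must sum to zero.
2n + 2 = 0, so n = -1.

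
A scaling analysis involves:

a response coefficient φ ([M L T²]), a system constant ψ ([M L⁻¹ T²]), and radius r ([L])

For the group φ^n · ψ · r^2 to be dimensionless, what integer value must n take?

Balance the M exponent: (1)·n from φ, plus (1) + 2·(0) = 1 from the rest, must sum to zero.
n + 1 = 0, so n = -1.

-1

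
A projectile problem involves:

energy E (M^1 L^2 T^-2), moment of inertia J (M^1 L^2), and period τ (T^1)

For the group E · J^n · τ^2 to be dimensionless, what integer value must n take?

-1

Balance the M exponent: (1)·n from J, plus (1) + 2·(0) = 1 from the rest, must sum to zero.
n + 1 = 0, so n = -1.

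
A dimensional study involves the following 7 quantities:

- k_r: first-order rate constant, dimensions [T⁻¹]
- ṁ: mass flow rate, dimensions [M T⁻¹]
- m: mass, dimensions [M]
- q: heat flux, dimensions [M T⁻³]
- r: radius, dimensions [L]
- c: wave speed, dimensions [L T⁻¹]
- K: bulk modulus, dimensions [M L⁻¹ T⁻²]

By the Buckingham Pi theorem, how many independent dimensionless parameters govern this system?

4

There are 7 variables and 3 base dimensions (M, L, T).
The dimension matrix has rank 3.
Independent dimensionless groups: 7 − 3 = 4.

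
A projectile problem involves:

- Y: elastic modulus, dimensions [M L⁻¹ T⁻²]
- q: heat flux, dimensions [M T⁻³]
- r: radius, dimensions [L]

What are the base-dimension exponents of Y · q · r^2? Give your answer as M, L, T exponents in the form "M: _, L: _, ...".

M: 2, L: 1, T: -5

Collect each base-dimension exponent across the product:
  M: (1) + (1) + 2·(0) = 2
  L: (-1) + (0) + 2·(1) = 1
  T: (-2) + (-3) + 2·(0) = -5
So the dimensions are [M² L T⁻⁵].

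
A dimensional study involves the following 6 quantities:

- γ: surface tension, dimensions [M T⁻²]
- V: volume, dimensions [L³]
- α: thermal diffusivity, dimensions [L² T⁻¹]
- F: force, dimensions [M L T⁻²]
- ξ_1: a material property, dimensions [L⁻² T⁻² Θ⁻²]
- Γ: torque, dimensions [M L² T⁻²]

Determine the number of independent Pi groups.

There are 6 variables and 4 base dimensions (M, L, T, Θ).
The dimension matrix has rank 4.
Independent dimensionless groups: 6 − 4 = 2.

2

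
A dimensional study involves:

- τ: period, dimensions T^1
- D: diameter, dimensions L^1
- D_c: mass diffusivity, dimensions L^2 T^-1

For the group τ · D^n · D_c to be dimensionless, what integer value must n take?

-2

Balance the L exponent: (1)·n from D, plus (0) + (2) = 2 from the rest, must sum to zero.
n + 2 = 0, so n = -2.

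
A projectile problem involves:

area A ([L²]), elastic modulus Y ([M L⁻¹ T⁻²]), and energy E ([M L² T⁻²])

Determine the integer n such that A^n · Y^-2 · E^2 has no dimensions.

Balance the L exponent: (2)·n from A, plus −2·(-1) + 2·(2) = 6 from the rest, must sum to zero.
2n + 6 = 0, so n = -3.

-3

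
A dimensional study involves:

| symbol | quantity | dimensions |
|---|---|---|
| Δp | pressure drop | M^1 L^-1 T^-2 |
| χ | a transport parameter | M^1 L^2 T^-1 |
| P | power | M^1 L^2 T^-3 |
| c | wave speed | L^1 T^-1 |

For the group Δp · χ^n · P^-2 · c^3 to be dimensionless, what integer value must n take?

Balance the M exponent: (1)·n from χ, plus (1) − 2·(1) + 3·(0) = -1 from the rest, must sum to zero.
n − 1 = 0, so n = 1.

1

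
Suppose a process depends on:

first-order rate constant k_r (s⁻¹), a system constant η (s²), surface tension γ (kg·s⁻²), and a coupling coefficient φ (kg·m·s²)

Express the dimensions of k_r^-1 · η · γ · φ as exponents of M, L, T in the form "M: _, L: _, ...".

Collect each base-dimension exponent across the product:
  M: −(0) + (0) + (1) + (1) = 2
  L: −(0) + (0) + (0) + (1) = 1
  T: −(-1) + (2) + (-2) + (2) = 3
So the dimensions are [M² L T³].

M: 2, L: 1, T: 3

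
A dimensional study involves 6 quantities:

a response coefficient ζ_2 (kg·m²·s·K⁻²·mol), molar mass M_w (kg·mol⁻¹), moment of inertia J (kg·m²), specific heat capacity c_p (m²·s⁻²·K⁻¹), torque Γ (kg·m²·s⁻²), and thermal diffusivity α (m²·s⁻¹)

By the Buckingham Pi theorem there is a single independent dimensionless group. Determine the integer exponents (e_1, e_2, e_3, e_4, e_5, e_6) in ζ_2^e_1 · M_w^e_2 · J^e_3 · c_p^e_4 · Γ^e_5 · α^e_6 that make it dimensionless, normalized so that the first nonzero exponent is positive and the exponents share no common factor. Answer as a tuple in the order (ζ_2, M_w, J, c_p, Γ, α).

M: e_1·(1) + e_2·(1) + e_3·(1) + e_4·(0) + e_5·(1) + e_6·(0) = 0
L: e_1·(2) + e_2·(0) + e_3·(2) + e_4·(2) + e_5·(2) + e_6·(2) = 0
T: e_1·(1) + e_2·(0) + e_3·(0) + e_4·(-2) + e_5·(-2) + e_6·(-1) = 0
Θ: e_1·(-2) + e_2·(0) + e_3·(0) + e_4·(-1) + e_5·(0) + e_6·(0) = 0
N: e_1·(1) + e_2·(-1) + e_3·(0) + e_4·(0) + e_5·(0) + e_6·(0) = 0
Solving this homogeneous linear system for the smallest-integer solution (first nonzero entry positive) gives (1, 1, -3, -2, 1, 3).

(1, 1, -3, -2, 1, 3)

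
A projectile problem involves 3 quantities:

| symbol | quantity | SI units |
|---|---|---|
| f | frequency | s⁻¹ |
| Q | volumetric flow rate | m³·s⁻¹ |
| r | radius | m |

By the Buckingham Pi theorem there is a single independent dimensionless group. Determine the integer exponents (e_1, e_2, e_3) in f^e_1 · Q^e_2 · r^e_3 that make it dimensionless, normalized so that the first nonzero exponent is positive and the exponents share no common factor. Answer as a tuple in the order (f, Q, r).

L: e_1·(0) + e_2·(3) + e_3·(1) = 0
T: e_1·(-1) + e_2·(-1) + e_3·(0) = 0
Solving this homogeneous linear system for the smallest-integer solution (first nonzero entry positive) gives (1, -1, 3).

(1, -1, 3)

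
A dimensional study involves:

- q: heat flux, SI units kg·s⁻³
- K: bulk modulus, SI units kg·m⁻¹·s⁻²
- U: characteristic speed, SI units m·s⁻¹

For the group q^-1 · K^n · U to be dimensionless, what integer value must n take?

1

Balance the M exponent: (1)·n from K, plus −(1) + (0) = -1 from the rest, must sum to zero.
n − 1 = 0, so n = 1.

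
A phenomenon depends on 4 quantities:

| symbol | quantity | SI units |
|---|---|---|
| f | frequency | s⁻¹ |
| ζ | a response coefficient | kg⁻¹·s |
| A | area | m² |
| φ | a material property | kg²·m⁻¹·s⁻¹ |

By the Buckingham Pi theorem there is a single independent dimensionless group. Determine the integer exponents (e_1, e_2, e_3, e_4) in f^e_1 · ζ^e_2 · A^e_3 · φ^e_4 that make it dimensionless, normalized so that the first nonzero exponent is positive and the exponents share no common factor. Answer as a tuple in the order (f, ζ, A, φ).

(2, 4, 1, 2)

M: e_1·(0) + e_2·(-1) + e_3·(0) + e_4·(2) = 0
L: e_1·(0) + e_2·(0) + e_3·(2) + e_4·(-1) = 0
T: e_1·(-1) + e_2·(1) + e_3·(0) + e_4·(-1) = 0
Solving this homogeneous linear system for the smallest-integer solution (first nonzero entry positive) gives (2, 4, 1, 2).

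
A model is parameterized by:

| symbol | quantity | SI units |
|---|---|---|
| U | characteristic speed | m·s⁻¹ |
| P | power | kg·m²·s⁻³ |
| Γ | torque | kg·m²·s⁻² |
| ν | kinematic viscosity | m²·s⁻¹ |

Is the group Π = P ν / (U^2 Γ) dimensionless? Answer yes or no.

yes

Sum the exponent of each base dimension across the product:
  M: −2·[U]_M + [P]_M − [Γ]_M + [ν]_M = −2·(0) + (1) − (1) + (0) = 0
  L: −2·[U]_L + [P]_L − [Γ]_L + [ν]_L = −2·(1) + (2) − (2) + (2) = 0
  T: −2·[U]_T + [P]_T − [Γ]_T + [ν]_T = −2·(-1) + (-3) − (-2) + (-1) = 0
All base exponents vanish — dimensionless.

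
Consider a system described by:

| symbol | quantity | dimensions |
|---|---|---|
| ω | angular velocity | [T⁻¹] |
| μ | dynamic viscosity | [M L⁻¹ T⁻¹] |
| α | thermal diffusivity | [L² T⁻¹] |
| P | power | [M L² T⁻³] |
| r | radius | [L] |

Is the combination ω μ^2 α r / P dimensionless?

no

Sum the exponent of each base dimension across the product:
  M: [ω]_M + 2·[μ]_M + [α]_M − [P]_M + [r]_M = (0) + 2·(1) + (0) − (1) + (0) = 1
  L: [ω]_L + 2·[μ]_L + [α]_L − [P]_L + [r]_L = (0) + 2·(-1) + (2) − (2) + (1) = -1
  T: [ω]_T + 2·[μ]_T + [α]_T − [P]_T + [r]_T = (-1) + 2·(-1) + (-1) − (-3) + (0) = -1
Net dimensions [M L⁻¹ T⁻¹] ≠ [1] — not dimensionless.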